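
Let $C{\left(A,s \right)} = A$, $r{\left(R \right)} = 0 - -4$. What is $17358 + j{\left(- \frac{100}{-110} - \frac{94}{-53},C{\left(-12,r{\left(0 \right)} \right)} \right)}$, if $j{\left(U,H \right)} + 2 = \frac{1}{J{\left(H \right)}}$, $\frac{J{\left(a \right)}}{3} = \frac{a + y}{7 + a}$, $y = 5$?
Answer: $\frac{364481}{21} \approx 17356.0$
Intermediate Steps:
$r{\left(R \right)} = 4$ ($r{\left(R \right)} = 0 + 4 = 4$)
$J{\left(a \right)} = \frac{3 \left(5 + a\right)}{7 + a}$ ($J{\left(a \right)} = 3 \frac{a + 5}{7 + a} = 3 \frac{5 + a}{7 + a} = \frac{3 \left(5 + a\right)}{7 + a}$)
$j{\left(U,H \right)} = -2 + \frac{7 + H}{3 \left(5 + H\right)}$ ($j{\left(U,H \right)} = -2 + \frac{1}{3 \frac{1}{7 + H} \left(5 + H\right)} = -2 + \frac{7 + H}{3 \left(5 + H\right)}$)
$17358 + j{\left(- \frac{100}{-110} - \frac{94}{-53},C{\left(-12,r{\left(0 \right)} \right)} \right)} = 17358 + \frac{-23 - -60}{3 \left(5 - 12\right)} = 17358 + \frac{-23 + 60}{3 \left(-7\right)} = 17358 + \frac{1}{3} \left(- \frac{1}{7}\right) 37 = 17358 - \frac{37}{21} = \frac{364481}{21}$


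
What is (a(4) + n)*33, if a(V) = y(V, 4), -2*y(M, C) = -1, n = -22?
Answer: -1419/2 ≈ -709.50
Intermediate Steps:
y(M, C) = 1/2 (y(M, C) = -1/2*(-1) = 1/2)
a(V) = 1/2
(a(4) + n)*33 = (1/2 - 22)*33 = -43/2*33 = -1419/2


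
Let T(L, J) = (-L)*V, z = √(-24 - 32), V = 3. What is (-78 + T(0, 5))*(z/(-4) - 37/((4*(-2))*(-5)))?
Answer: 1443/20 + 39*I*√14 ≈ 72.15 + 145.92*I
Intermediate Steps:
z = 2*I*√14 (z = √(-56) = 2*I*√14 ≈ 7.4833*I)
T(L, J) = -3*L (T(L, J) = -L*3 = -3*L)
(-78 + T(0, 5))*(z/(-4) - 37/((4*(-2))*(-5))) = (-78 - 3*0)*((2*I*√14)/(-4) - 37/((4*(-2))*(-5))) = (-78 + 0)*((2*I*√14)*(-¼) - 37/((-8*(-5)))) = -78*(-I*√14/2 - 37/40) = -78*(-37/40 - I*√14/2) = 1443/20 + 39*I*√14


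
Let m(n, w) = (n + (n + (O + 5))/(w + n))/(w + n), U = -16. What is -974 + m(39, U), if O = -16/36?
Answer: -4628749/4761 ≈ -972.22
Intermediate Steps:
O = -4/9 (O = -16*1/36 = -4/9 ≈ -0.44444)
m(n, w) = (n + (41/9 + n)/(n + w))/(n + w) (m(n, w) = (n + (n + (-4/9 + 5))/(w + n))/(w + n) = (n + (n + 41/9)/(n + w))/(n + w) = (n + (41/9 + n)/(n + w))/(n + w))
-974 + m(39, U) = -974 + (41/9 + 39 + 39² + 39*(-16))/(39 - 16)² = -974 + (41/9 + 39 + 1521 - 624)/23² = -974 + (1/529)*(8465/9) = -974 + 8465/4761 = -4628749/4761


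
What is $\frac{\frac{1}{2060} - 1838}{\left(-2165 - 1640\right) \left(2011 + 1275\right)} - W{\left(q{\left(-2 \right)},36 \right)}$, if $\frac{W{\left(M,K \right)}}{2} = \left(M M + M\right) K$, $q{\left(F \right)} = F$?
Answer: $- \frac{3708954360921}{25756653800} \approx -144.0$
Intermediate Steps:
$W{\left(M,K \right)} = 2 K \left(M + M^{2}\right)$ ($W{\left(M,K \right)} = 2 \left(M M + M\right) K = 2 \left(M^{2} + M\right) K = 2 \left(M + M^{2}\right) K = 2 K \left(M + M^{2}\right)$)
$\frac{\frac{1}{2060} - 1838}{\left(-2165 - 1640\right) \left(2011 + 1275\right)} - W{\left(q{\left(-2 \right)},36 \right)} = \frac{\frac{1}{2060} - 1838}{\left(-2165 - 1640\right) \left(2011 + 1275\right)} - 2 \cdot 36 \left(-2\right) \left(1 - 2\right) = \frac{\frac{1}{2060} - 1838}{\left(-3805\right) 3286} - 2 \cdot 36 \left(-2\right) \left(-1\right) = - \frac{3786279}{2060 \left(-12503230\right)} - 144 = \left(- \frac{3786279}{2060}\right) \left(- \frac{1}{12503230}\right) - 144 = \frac{3786279}{25756653800} - 144 = - \frac{3708954360921}{25756653800}$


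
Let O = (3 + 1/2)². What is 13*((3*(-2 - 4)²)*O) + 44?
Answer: 17243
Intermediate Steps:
O = 49/4 (O = (3 + ½)² = (7/2)² = 49/4 ≈ 12.250)
13*((3*(-2 - 4)²)*O) + 44 = 13*((3*(-2 - 4)²)*(49/4)) + 44 = 13*((3*(-6)²)*(49/4)) + 44 = 13*((3*36)*(49/4)) + 44 = 13*(108*(49/4)) + 44 = 13*1323 + 44 = 17199 + 44 = 17243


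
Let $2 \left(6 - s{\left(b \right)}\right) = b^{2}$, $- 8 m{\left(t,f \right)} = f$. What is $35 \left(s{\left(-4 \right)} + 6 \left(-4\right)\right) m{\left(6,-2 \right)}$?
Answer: $- \frac{455}{2} \approx -227.5$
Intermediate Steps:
$m{\left(t,f \right)} = - \frac{f}{8}$
$s{\left(b \right)} = 6 - \frac{b^{2}}{2}$
$35 \left(s{\left(-4 \right)} + 6 \left(-4\right)\right) m{\left(6,-2 \right)} = 35 \left(\left(6 - \frac{\left(-4\right)^{2}}{2}\right) + 6 \left(-4\right)\right) \left(\left(- \frac{1}{8}\right) \left(-2\right)\right) = 35 \left(\left(6 - 8\right) - 24\right) \frac{1}{4} = 35 \left(-2 - 24\right) \frac{1}{4} = 35 \left(-26\right) \frac{1}{4} = \left(-910\right) \frac{1}{4} = - \frac{455}{2}$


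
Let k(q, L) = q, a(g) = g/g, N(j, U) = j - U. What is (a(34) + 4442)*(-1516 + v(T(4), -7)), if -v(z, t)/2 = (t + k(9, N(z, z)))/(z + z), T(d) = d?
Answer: -13475619/2 ≈ -6.7378e+6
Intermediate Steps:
a(g) = 1
v(z, t) = -(9 + t)/z (v(z, t) = -2*(t + 9)/(z + z) = -2*(9 + t)/(2*z) = -2*(9 + t)*1/(2*z) = -(9 + t)/z)
(a(34) + 4442)*(-1516 + v(T(4), -7)) = (1 + 4442)*(-1516 + (-9 - 1*(-7))/4) = 4443*(-1516 + (-9 + 7)/4) = 4443*(-1516 + (¼)*(-2)) = 4443*(-1516 - ½) = 4443*(-3033/2) = -13475619/2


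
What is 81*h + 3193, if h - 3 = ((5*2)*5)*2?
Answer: 11536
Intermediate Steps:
h = 103 (h = 3 + ((5*2)*5)*2 = 3 + (10*5)*2 = 3 + 50*2 = 3 + 100 = 103)
81*h + 3193 = 81*103 + 3193 = 8343 + 3193 = 11536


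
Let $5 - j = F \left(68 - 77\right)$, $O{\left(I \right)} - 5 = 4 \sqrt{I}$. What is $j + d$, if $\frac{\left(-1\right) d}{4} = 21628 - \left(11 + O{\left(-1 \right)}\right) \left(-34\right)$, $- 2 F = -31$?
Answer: $- \frac{177087}{2} - 544 i \approx -88544.0 - 544.0 i$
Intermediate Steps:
$F = \frac{31}{2}$ ($F = \left(- \frac{1}{2}\right) \left(-31\right) = \frac{31}{2} \approx 15.5$)
$O{\left(I \right)} = 5 + 4 \sqrt{I}$
$j = \frac{289}{2}$ ($j = 5 - \frac{31 \left(68 - 77\right)}{2} = 5 - \frac{31}{2} \left(-9\right) = 5 - - \frac{279}{2} = 5 + \frac{279}{2} = \frac{289}{2} \approx 144.5$)
$d = -88688 - 544 i$ ($d = - 4 \left(21628 - \left(11 + \left(5 + 4 \sqrt{-1}\right)\right) \left(-34\right)\right) = - 4 \left(21628 - \left(11 + \left(5 + 4 i\right)\right) \left(-34\right)\right) = - 4 \left(21628 - \left(16 + 4 i\right) \left(-34\right)\right) = - 4 \left(21628 - \left(-544 - 136 i\right)\right) = - 4 \left(21628 + \left(544 + 136 i\right)\right) = - 4 \left(22172 + 136 i\right) = -88688 - 544 i \approx -88688.0 - 544.0 i$)
$j + d = \frac{289}{2} - \left(88688 + 544 i\right) = - \frac{177087}{2} - 544 i$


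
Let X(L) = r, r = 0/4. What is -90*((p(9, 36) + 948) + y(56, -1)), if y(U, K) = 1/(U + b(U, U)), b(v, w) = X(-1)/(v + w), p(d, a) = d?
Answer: -2411685/28 ≈ -86132.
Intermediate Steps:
r = 0 (r = 0*(¼) = 0)
X(L) = 0
b(v, w) = 0 (b(v, w) = 0/(v + w) = 0)
y(U, K) = 1/U (y(U, K) = 1/(U + 0) = 1/U)
-90*((p(9, 36) + 948) + y(56, -1)) = -90*((9 + 948) + 1/56) = -90*(957 + 1/56) = -90*53593/56 = -2411685/28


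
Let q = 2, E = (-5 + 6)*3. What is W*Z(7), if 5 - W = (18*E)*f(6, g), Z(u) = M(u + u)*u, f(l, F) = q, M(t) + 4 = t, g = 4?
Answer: -7210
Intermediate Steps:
M(t) = -4 + t
E = 3 (E = 1*3 = 3)
f(l, F) = 2
Z(u) = u*(-4 + 2*u) (Z(u) = (-4 + (u + u))*u = (-4 + 2*u)*u = u*(-4 + 2*u))
W = -103 (W = 5 - 18*3*2 = 5 - 54*2 = 5 - 1*108 = 5 - 108 = -103)
W*Z(7) = -206*7*(-2 + 7) = -206*7*5 = -103*70 = -7210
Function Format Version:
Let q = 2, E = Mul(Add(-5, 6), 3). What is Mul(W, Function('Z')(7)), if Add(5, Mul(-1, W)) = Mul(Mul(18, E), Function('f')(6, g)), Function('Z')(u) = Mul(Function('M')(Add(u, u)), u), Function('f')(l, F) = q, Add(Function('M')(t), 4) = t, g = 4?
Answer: -7210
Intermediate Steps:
Function('M')(t) = Add(-4, t)
E = 3 (E = Mul(1, 3) = 3)
Function('f')(l, F) = 2
Function('Z')(u) = Mul(u, Add(-4, Mul(2, u))) (Function('Z')(u) = Mul(Add(-4, Add(u, u)), u) = Mul(Add(-4, Mul(2, u)), u) = Mul(u, Add(-4, Mul(2, u))))
W = -103 (W = Add(5, Mul(-1, Mul(Mul(18, 3), 2))) = Add(5, Mul(-1, Mul(54, 2))) = Add(5, Mul(-1, 108)) = Add(5, -108) = -103)
Mul(W, Function('Z')(7)) = Mul(-103, Mul(2, 7, Add(-2, 7))) = Mul(-103, Mul(2, 7, 5)) = Mul(-103, 70) = -7210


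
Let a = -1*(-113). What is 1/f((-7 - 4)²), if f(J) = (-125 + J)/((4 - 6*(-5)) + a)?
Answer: -147/4 ≈ -36.750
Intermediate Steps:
a = 113
f(J) = -125/147 + J/147 (f(J) = (-125 + J)/((4 - 6*(-5)) + 113) = (-125 + J)/((4 + 30) + 113) = (-125 + J)/(34 + 113) = (-125 + J)/147 = (-125 + J)*(1/147) = -125/147 + J/147)
1/f((-7 - 4)²) = 1/(-125/147 + (-7 - 4)²/147) = 1/(-125/147 + (1/147)*(-11)²) = 1/(-125/147 + (1/147)*121) = 1/(-125/147 + 121/147) = 1/(-4/147) = -147/4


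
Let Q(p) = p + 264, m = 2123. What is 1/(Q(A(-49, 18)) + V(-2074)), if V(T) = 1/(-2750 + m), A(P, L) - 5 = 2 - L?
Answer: 627/158630 ≈ 0.0039526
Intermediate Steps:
A(P, L) = 7 - L (A(P, L) = 5 + (2 - L) = 7 - L)
V(T) = -1/627 (V(T) = 1/(-2750 + 2123) = 1/(-627) = -1/627)
Q(p) = 264 + p
1/(Q(A(-49, 18)) + V(-2074)) = 1/((264 + (7 - 1*18)) - 1/627) = 1/((264 + (7 - 18)) - 1/627) = 1/((264 - 11) - 1/627) = 1/(253 - 1/627) = 1/(158630/627) = 627/158630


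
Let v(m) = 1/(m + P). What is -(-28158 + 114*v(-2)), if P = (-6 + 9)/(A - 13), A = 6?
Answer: 479484/17 ≈ 28205.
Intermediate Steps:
P = -3/7 (P = (-6 + 9)/(6 - 13) = 3/(-7) = 3*(-⅐) = -3/7 ≈ -0.42857)
v(m) = 1/(-3/7 + m) (v(m) = 1/(m - 3/7) = 1/(-3/7 + m))
-(-28158 + 114*v(-2)) = -(-28158 + 798/(-3 + 7*(-2))) = -(-28158 + 798/(-3 - 14)) = -114/(1/(-247 + 7/(-17))) = -114/(1/(-247 + 7*(-1/17))) = -114/(1/(-247 - 7/17)) = -114/(1/(-4206/17)) = -114/(-17/4206) = -114*(-4206/17) = 479484/17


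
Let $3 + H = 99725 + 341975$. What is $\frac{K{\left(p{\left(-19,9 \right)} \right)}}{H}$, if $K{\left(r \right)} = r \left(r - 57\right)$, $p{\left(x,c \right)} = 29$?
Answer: $- \frac{812}{441697} \approx -0.0018384$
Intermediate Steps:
$H = 441697$ ($H = -3 + \left(99725 + 341975\right) = -3 + 441700 = 441697$)
$K{\left(r \right)} = r \left(-57 + r\right)$
$\frac{K{\left(p{\left(-19,9 \right)} \right)}}{H} = \frac{29 \left(-57 + 29\right)}{441697} = 29 \left(-28\right) \frac{1}{441697} = \left(-812\right) \frac{1}{441697} = - \frac{812}{441697}$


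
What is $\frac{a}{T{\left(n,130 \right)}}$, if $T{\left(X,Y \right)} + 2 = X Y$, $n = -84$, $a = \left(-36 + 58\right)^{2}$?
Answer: $- \frac{242}{5461} \approx -0.044314$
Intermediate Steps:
$a = 484$ ($a = 22^{2} = 484$)
$T{\left(X,Y \right)} = -2 + X Y$
$\frac{a}{T{\left(n,130 \right)}} = \frac{484}{-2 - 10920} = \frac{484}{-10922} = 484 \left(- \frac{1}{10922}\right) = - \frac{242}{5461}$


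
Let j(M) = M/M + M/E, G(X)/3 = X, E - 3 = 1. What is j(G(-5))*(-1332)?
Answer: 3663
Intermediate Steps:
E = 4 (E = 3 + 1 = 4)
G(X) = 3*X
j(M) = 1 + M/4 (j(M) = M/M + M/4 = 1 + M*(¼) = 1 + M/4)
j(G(-5))*(-1332) = (1 + (3*(-5))/4)*(-1332) = (1 + (¼)*(-15))*(-1332) = (1 - 15/4)*(-1332) = -11/4*(-1332) = 3663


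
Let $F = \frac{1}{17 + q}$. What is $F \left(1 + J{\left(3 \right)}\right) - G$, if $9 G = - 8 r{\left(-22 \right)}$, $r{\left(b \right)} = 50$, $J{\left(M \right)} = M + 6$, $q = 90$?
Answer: $\frac{42890}{963} \approx 44.538$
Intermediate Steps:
$J{\left(M \right)} = 6 + M$
$F = \frac{1}{107}$ ($F = \frac{1}{17 + 90} = \frac{1}{107} \approx 0.0093458$)
$G = - \frac{400}{9}$ ($G = \frac{\left(-8\right) 50}{9} = \frac{1}{9} \left(-400\right) = - \frac{400}{9} \approx -44.444$)
$F \left(1 + J{\left(3 \right)}\right) - G = \frac{1 + \left(6 + 3\right)}{107} - - \frac{400}{9} = \frac{1 + 9}{107} + \frac{400}{9} = \frac{1}{107} \cdot 10 + \frac{400}{9} = \frac{10}{107} + \frac{400}{9} = \frac{42890}{963}$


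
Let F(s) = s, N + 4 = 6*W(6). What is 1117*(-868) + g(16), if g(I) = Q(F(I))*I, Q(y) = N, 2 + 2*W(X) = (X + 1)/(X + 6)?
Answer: -969688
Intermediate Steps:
W(X) = -1 + (1 + X)/(2*(6 + X)) (W(X) = -1 + ((X + 1)/(X + 6))/2 = -1 + ((1 + X)/(6 + X))/2 = -1 + (1 + X)/(2*(6 + X)))
N = -33/4 (N = -4 + 6*((-11 - 1*6)/(2*(6 + 6))) = -4 + 6*((1/2)*(-11 - 6)/12) = -4 + 6*((1/2)*(1/12)*(-17)) = -4 + 6*(-17/24) = -4 - 17/4 = -33/4 ≈ -8.2500)
Q(y) = -33/4
g(I) = -33*I/4
1117*(-868) + g(16) = 1117*(-868) - 33/4*16 = -969556 - 132 = -969688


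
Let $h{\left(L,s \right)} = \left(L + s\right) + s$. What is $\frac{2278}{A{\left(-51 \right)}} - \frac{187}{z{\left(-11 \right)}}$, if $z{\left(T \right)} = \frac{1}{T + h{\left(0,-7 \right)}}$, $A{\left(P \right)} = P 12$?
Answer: $\frac{84083}{18} \approx 4671.3$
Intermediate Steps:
$A{\left(P \right)} = 12 P$
$h{\left(L,s \right)} = L + 2 s$
$z{\left(T \right)} = \frac{1}{-14 + T}$ ($z{\left(T \right)} = \frac{1}{T + \left(0 + 2 \left(-7\right)\right)} = \frac{1}{T + \left(0 - 14\right)} = \frac{1}{T - 14} = \frac{1}{-14 + T}$)
$\frac{2278}{A{\left(-51 \right)}} - \frac{187}{z{\left(-11 \right)}} = \frac{2278}{12 \left(-51\right)} - \frac{187}{\frac{1}{-14 - 11}} = \frac{2278}{-612} - \frac{187}{\frac{1}{-25}} = 2278 \left(- \frac{1}{612}\right) - \frac{187}{- \frac{1}{25}} = - \frac{67}{18} - -4675 = - \frac{67}{18} + 4675 = \frac{84083}{18}$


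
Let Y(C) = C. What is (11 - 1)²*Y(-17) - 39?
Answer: -1739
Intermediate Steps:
(11 - 1)²*Y(-17) - 39 = (11 - 1)²*(-17) - 39 = 10²*(-17) - 39 = 100*(-17) - 39 = -1700 - 39 = -1739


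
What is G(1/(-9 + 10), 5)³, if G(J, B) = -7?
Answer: -343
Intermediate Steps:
G(1/(-9 + 10), 5)³ = (-7)³ = -343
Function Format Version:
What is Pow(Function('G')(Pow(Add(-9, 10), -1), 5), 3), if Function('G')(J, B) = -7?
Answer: -343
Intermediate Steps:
Pow(Function('G')(Pow(Add(-9, 10), -1), 5), 3) = Pow(-7, 3) = -343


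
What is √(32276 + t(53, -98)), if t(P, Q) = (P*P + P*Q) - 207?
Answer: 2*√7421 ≈ 172.29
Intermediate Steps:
t(P, Q) = -207 + P² + P*Q (t(P, Q) = (P² + P*Q) - 207 = -207 + P² + P*Q)
√(32276 + t(53, -98)) = √(32276 + (-207 + 53² + 53*(-98))) = √(32276 + (-207 + 2809 - 5194)) = √(32276 - 2592) = √29684 = 2*√7421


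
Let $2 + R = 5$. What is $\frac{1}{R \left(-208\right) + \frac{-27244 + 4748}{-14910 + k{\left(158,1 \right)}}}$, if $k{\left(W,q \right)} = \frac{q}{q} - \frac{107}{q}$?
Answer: $- \frac{1877}{1168436} \approx -0.0016064$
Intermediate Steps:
$R = 3$ ($R = -2 + 5 = 3$)
$k{\left(W,q \right)} = 1 - \frac{107}{q}$
$\frac{1}{R \left(-208\right) + \frac{-27244 + 4748}{-14910 + k{\left(158,1 \right)}}} = \frac{1}{3 \left(-208\right) + \frac{-27244 + 4748}{-14910 + \frac{-107 + 1}{1}}} = \frac{1}{-624 - \frac{22496}{-14910 + 1 \left(-106\right)}} = \frac{1}{-624 - \frac{22496}{-14910 - 106}} = \frac{1}{-624 - \frac{22496}{-15016}} = \frac{1}{-624 - - \frac{2812}{1877}} = \frac{1}{-624 + \frac{2812}{1877}} = \frac{1}{- \frac{1168436}{1877}} = - \frac{1877}{1168436}$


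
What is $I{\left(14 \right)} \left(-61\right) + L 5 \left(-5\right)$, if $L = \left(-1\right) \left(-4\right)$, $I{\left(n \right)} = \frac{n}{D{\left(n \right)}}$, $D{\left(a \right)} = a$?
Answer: $-161$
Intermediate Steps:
$I{\left(n \right)} = 1$ ($I{\left(n \right)} = \frac{n}{n} = 1$)
$L = 4$
$I{\left(14 \right)} \left(-61\right) + L 5 \left(-5\right) = 1 \left(-61\right) + 4 \cdot 5 \left(-5\right) = -61 + 20 \left(-5\right) = -61 - 100 = -161$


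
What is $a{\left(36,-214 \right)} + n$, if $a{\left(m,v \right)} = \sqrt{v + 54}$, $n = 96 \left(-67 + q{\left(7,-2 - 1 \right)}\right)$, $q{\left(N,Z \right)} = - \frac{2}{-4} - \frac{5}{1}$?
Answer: $-6864 + 4 i \sqrt{10} \approx -6864.0 + 12.649 i$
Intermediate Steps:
$q{\left(N,Z \right)} = - \frac{9}{2}$ ($q{\left(N,Z \right)} = \left(-2\right) \left(- \frac{1}{4}\right) - 5 = \frac{1}{2} - 5 = - \frac{9}{2}$)
$n = -6864$ ($n = 96 \left(-67 - \frac{9}{2}\right) = 96 \left(- \frac{143}{2}\right) = -6864$)
$a{\left(m,v \right)} = \sqrt{54 + v}$
$a{\left(36,-214 \right)} + n = \sqrt{54 - 214} - 6864 = \sqrt{-160} - 6864 = 4 i \sqrt{10} - 6864 = -6864 + 4 i \sqrt{10}$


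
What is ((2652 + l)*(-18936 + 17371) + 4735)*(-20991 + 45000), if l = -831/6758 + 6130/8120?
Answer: -273158046952156125/2743748 ≈ -9.9557e+10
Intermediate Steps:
l = 1733941/2743748 (l = -831*1/6758 + 6130*(1/8120) = -831/6758 + 613/812 = 1733941/2743748 ≈ 0.63196)
((2652 + l)*(-18936 + 17371) + 4735)*(-20991 + 45000) = ((2652 + 1733941/2743748)*(-18936 + 17371) + 4735)*(-20991 + 45000) = ((7278153637/2743748)*(-1565) + 4735)*24009 = (-11390310441905/2743748 + 4735)*24009 = -11377318795125/2743748*24009 = -273158046952156125/2743748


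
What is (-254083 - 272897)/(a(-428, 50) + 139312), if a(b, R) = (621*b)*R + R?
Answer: 87830/2191673 ≈ 0.040074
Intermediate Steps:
a(b, R) = R + 621*R*b (a(b, R) = 621*R*b + R = R + 621*R*b)
(-254083 - 272897)/(a(-428, 50) + 139312) = (-254083 - 272897)/(50*(1 + 621*(-428)) + 139312) = -526980/(50*(1 - 265788) + 139312) = -526980/(50*(-265787) + 139312) = -526980/(-13289350 + 139312) = -526980/(-13150038) = -526980*(-1/13150038) = 87830/2191673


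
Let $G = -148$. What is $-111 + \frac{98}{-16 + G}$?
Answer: $- \frac{9151}{82} \approx -111.6$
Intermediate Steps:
$-111 + \frac{98}{-16 + G} = -111 + \frac{98}{-16 - 148} = -111 + \frac{98}{-164} = -111 + 98 \left(- \frac{1}{164}\right) = -111 - \frac{49}{82} = - \frac{9151}{82}$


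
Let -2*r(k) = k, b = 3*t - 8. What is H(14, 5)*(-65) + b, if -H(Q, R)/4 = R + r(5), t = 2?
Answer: 648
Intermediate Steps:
b = -2 (b = 3*2 - 8 = 6 - 8 = -2)
r(k) = -k/2
H(Q, R) = 10 - 4*R (H(Q, R) = -4*(R - 1/2*5) = -4*(R - 5/2) = -4*(-5/2 + R) = 10 - 4*R)
H(14, 5)*(-65) + b = (10 - 4*5)*(-65) - 2 = (10 - 20)*(-65) - 2 = -10*(-65) - 2 = 650 - 2 = 648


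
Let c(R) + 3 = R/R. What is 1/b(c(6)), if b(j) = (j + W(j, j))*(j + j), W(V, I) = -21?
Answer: 1/92 ≈ 0.010870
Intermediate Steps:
c(R) = -2 (c(R) = -3 + R/R = -3 + 1 = -2)
b(j) = 2*j*(-21 + j) (b(j) = (j - 21)*(j + j) = (-21 + j)*(2*j) = 2*j*(-21 + j))
1/b(c(6)) = 1/(2*(-2)*(-21 - 2)) = 1/(2*(-2)*(-23)) = 1/92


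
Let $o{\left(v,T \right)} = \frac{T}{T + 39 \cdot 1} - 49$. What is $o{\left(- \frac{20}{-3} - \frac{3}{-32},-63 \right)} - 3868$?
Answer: $- \frac{31315}{8} \approx -3914.4$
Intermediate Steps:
$o{\left(v,T \right)} = -49 + \frac{T}{39 + T}$ ($o{\left(v,T \right)} = \frac{T}{T + 39} - 49 = \frac{T}{39 + T} - 49 = -49 + \frac{T}{39 + T}$)
$o{\left(- \frac{20}{-3} - \frac{3}{-32},-63 \right)} - 3868 = \frac{3 \left(-637 - -1008\right)}{39 - 63} - 3868 = \frac{3 \left(-637 + 1008\right)}{-24} - 3868 = 3 \left(- \frac{1}{24}\right) 371 - 3868 = - \frac{371}{8} - 3868 = - \frac{31315}{8}$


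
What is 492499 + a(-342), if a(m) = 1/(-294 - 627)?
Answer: 453591578/921 ≈ 4.9250e+5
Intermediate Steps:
a(m) = -1/921 (a(m) = 1/(-921) = -1/921)
492499 + a(-342) = 492499 - 1/921 = 453591578/921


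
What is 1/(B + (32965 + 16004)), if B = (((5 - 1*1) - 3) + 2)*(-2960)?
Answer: 1/40089 ≈ 2.4944e-5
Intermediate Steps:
B = -8880 (B = (((5 - 1) - 3) + 2)*(-2960) = ((4 - 3) + 2)*(-2960) = (1 + 2)*(-2960) = 3*(-2960) = -8880)
1/(B + (32965 + 16004)) = 1/(-8880 + (32965 + 16004)) = 1/(-8880 + 48969) = 1/40089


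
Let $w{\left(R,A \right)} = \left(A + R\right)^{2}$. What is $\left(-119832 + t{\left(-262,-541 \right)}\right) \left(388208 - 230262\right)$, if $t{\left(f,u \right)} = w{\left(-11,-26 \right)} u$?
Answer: $-135906373106$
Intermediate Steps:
$t{\left(f,u \right)} = 1369 u$ ($t{\left(f,u \right)} = \left(-26 - 11\right)^{2} u = \left(-37\right)^{2} u = 1369 u$)
$\left(-119832 + t{\left(-262,-541 \right)}\right) \left(388208 - 230262\right) = \left(-119832 + 1369 \left(-541\right)\right) \left(388208 - 230262\right) = \left(-119832 - 740629\right) 157946 = \left(-860461\right) 157946 = -135906373106$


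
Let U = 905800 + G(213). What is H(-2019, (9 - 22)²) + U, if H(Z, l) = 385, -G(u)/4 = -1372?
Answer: 911673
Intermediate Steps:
G(u) = 5488 (G(u) = -4*(-1372) = 5488)
U = 911288 (U = 905800 + 5488 = 911288)
H(-2019, (9 - 22)²) + U = 385 + 911288 = 911673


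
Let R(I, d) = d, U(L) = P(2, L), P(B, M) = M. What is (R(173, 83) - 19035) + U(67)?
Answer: -18885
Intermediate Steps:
U(L) = L
(R(173, 83) - 19035) + U(67) = (83 - 19035) + 67 = -18952 + 67 = -18885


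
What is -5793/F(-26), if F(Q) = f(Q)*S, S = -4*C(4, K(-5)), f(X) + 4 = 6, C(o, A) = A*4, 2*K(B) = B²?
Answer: 5793/400 ≈ 14.482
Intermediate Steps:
K(B) = B²/2
C(o, A) = 4*A
f(X) = 2 (f(X) = -4 + 6 = 2)
S = -200 (S = -16*(½)*(-5)² = -16*(½)*25 = -16*25/2 = -4*50 = -200)
F(Q) = -400 (F(Q) = 2*(-200) = -400)
-5793/F(-26) = -5793/(-400) = -5793*(-1/400) = 5793/400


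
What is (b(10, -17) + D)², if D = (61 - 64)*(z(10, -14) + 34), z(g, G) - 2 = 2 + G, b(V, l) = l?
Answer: 7921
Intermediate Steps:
z(g, G) = 4 + G (z(g, G) = 2 + (2 + G) = 4 + G)
D = -72 (D = (61 - 64)*((4 - 14) + 34) = -3*(-10 + 34) = -3*24 = -72)
(b(10, -17) + D)² = (-17 - 72)² = (-89)² = 7921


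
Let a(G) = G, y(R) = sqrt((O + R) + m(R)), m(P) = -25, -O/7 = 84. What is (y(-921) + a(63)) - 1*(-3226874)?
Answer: 3226937 + I*sqrt(1534) ≈ 3.2269e+6 + 39.166*I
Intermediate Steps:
O = -588 (O = -7*84 = -588)
y(R) = sqrt(-613 + R) (y(R) = sqrt((-588 + R) - 25) = sqrt(-613 + R))
(y(-921) + a(63)) - 1*(-3226874) = (sqrt(-613 - 921) + 63) - 1*(-3226874) = (sqrt(-1534) + 63) + 3226874 = (I*sqrt(1534) + 63) + 3226874 = (63 + I*sqrt(1534)) + 3226874 = 3226937 + I*sqrt(1534)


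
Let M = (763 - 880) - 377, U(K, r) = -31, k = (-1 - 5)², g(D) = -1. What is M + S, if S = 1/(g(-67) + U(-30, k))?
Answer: -15809/32 ≈ -494.03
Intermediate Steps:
k = 36 (k = (-6)² = 36)
S = -1/32 (S = 1/(-1 - 31) = 1/(-32) = -1/32 ≈ -0.031250)
M = -494 (M = -117 - 377 = -494)
M + S = -494 - 1/32 = -15809/32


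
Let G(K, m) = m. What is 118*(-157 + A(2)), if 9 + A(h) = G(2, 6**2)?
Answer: -15340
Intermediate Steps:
A(h) = 27 (A(h) = -9 + 6**2 = -9 + 36 = 27)
118*(-157 + A(2)) = 118*(-157 + 27) = 118*(-130) = -15340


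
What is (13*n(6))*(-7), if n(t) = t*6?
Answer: -3276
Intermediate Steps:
n(t) = 6*t
(13*n(6))*(-7) = (13*(6*6))*(-7) = (13*36)*(-7) = 468*(-7) = -3276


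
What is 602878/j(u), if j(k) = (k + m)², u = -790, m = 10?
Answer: 301439/304200 ≈ 0.99092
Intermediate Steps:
j(k) = (10 + k)² (j(k) = (k + 10)² = (10 + k)²)
602878/j(u) = 602878/((10 - 790)²) = 602878/((-780)²) = 602878/608400 = 602878*(1/608400) = 301439/304200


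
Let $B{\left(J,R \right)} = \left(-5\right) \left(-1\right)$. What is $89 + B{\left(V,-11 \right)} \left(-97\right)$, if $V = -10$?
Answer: $-396$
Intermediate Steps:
$B{\left(J,R \right)} = 5$
$89 + B{\left(V,-11 \right)} \left(-97\right) = 89 + 5 \left(-97\right) = 89 - 485 = -396$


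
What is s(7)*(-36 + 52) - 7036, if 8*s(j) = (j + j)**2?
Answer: -6644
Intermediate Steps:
s(j) = j**2/2 (s(j) = (j + j)**2/8 = (2*j)**2/8 = (4*j**2)/8 = j**2/2)
s(7)*(-36 + 52) - 7036 = ((1/2)*7**2)*(-36 + 52) - 7036 = ((1/2)*49)*16 - 7036 = (49/2)*16 - 7036 = 392 - 7036 = -6644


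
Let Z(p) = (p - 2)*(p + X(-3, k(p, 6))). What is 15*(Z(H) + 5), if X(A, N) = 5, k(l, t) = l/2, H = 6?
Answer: 735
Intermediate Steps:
k(l, t) = l/2 (k(l, t) = l*(½) = l/2)
Z(p) = (-2 + p)*(5 + p) (Z(p) = (p - 2)*(p + 5) = (-2 + p)*(5 + p))
15*(Z(H) + 5) = 15*((-10 + 6² + 3*6) + 5) = 15*((-10 + 36 + 18) + 5) = 15*(44 + 5) = 15*49 = 735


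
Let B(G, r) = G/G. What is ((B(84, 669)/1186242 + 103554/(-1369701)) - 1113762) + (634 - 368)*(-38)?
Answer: -202895618082374323/180532983738 ≈ -1.1239e+6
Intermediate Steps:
B(G, r) = 1
((B(84, 669)/1186242 + 103554/(-1369701)) - 1113762) + (634 - 368)*(-38) = ((1/1186242 + 103554/(-1369701)) - 1113762) + (634 - 368)*(-38) = ((1*(1/1186242) + 103554*(-1/1369701)) - 1113762) + 266*(-38) = ((1/1186242 - 11506/152189) - 1113762) - 10108 = (-13648748263/180532983738 - 1113762) - 10108 = -201070790682750619/180532983738 - 10108 = -202895618082374323/180532983738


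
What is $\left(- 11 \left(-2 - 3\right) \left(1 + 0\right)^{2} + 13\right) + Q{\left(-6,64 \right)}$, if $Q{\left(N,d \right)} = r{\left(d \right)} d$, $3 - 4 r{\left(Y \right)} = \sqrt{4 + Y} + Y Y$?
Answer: $-65420 - 32 \sqrt{17} \approx -65552.0$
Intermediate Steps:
$r{\left(Y \right)} = \frac{3}{4} - \frac{Y^{2}}{4} - \frac{\sqrt{4 + Y}}{4}$ ($r{\left(Y \right)} = \frac{3}{4} - \frac{\sqrt{4 + Y} + Y Y}{4} = \frac{3}{4} - \frac{\sqrt{4 + Y} + Y^{2}}{4} = \frac{3}{4} - \frac{Y^{2} + \sqrt{4 + Y}}{4} = \frac{3}{4} - \left(\frac{Y^{2}}{4} + \frac{\sqrt{4 + Y}}{4}\right) = \frac{3}{4} - \frac{Y^{2}}{4} - \frac{\sqrt{4 + Y}}{4}$)
$Q{\left(N,d \right)} = d \left(\frac{3}{4} - \frac{d^{2}}{4} - \frac{\sqrt{4 + d}}{4}\right)$ ($Q{\left(N,d \right)} = \left(\frac{3}{4} - \frac{d^{2}}{4} - \frac{\sqrt{4 + d}}{4}\right) d = d \left(\frac{3}{4} - \frac{d^{2}}{4} - \frac{\sqrt{4 + d}}{4}\right)$)
$\left(- 11 \left(-2 - 3\right) \left(1 + 0\right)^{2} + 13\right) + Q{\left(-6,64 \right)} = \left(- 11 \left(-2 - 3\right) \left(1 + 0\right)^{2} + 13\right) + \frac{1}{4} \cdot 64 \left(3 - 64^{2} - \sqrt{4 + 64}\right) = \left(- 11 \left(- 5 \cdot 1^{2}\right) + 13\right) + \frac{1}{4} \cdot 64 \left(3 - 4096 - \sqrt{68}\right) = \left(- 11 \left(\left(-5\right) 1\right) + 13\right) + \frac{1}{4} \cdot 64 \left(3 - 4096 - 2 \sqrt{17}\right) = \left(\left(-11\right) \left(-5\right) + 13\right) + \frac{1}{4} \cdot 64 \left(3 - 4096 - 2 \sqrt{17}\right) = \left(55 + 13\right) + \frac{1}{4} \cdot 64 \left(-4093 - 2 \sqrt{17}\right) = 68 - \left(65488 + 32 \sqrt{17}\right) = -65420 - 32 \sqrt{17}$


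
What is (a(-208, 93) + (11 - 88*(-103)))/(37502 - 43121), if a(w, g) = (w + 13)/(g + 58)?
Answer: -456710/282823 ≈ -1.6148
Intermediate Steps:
a(w, g) = (13 + w)/(58 + g)
(a(-208, 93) + (11 - 88*(-103)))/(37502 - 43121) = ((13 - 208)/(58 + 93) + (11 - 88*(-103)))/(37502 - 43121) = (-195/151 + (11 + 9064))/(-5619) = ((1/151)*(-195) + 9075)*(-1/5619) = (-195/151 + 9075)*(-1/5619) = (1370130/151)*(-1/5619) = -456710/282823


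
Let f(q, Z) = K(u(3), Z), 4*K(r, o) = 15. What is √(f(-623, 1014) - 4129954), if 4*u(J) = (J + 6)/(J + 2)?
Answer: I*√16519801/2 ≈ 2032.2*I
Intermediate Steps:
u(J) = (6 + J)/(4*(2 + J)) (u(J) = ((J + 6)/(J + 2))/4 = ((6 + J)/(2 + J))/4 = (6 + J)/(4*(2 + J)))
K(r, o) = 15/4 (K(r, o) = (¼)*15 = 15/4)
f(q, Z) = 15/4
√(f(-623, 1014) - 4129954) = √(15/4 - 4129954) = √(-16519801/4) = I*√16519801/2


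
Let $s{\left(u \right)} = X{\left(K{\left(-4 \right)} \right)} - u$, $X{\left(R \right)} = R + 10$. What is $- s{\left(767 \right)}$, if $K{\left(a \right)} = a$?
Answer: $761$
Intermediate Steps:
$X{\left(R \right)} = 10 + R$
$s{\left(u \right)} = 6 - u$ ($s{\left(u \right)} = \left(10 - 4\right) - u = 6 - u$)
$- s{\left(767 \right)} = - (6 - 767) = \left(-1\right) \left(-761\right) = 761$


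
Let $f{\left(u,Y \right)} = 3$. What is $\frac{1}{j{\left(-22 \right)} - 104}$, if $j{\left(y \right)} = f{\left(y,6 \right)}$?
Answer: $- \frac{1}{101} \approx -0.009901$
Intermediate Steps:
$j{\left(y \right)} = 3$
$\frac{1}{j{\left(-22 \right)} - 104} = \frac{1}{3 - 104} = \frac{1}{-101} = - \frac{1}{101}$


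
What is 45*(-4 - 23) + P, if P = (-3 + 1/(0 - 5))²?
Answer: -30119/25 ≈ -1204.8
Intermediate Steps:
P = 256/25 (P = (-3 + 1/(-5))² = (-3 - ⅕)² = (-16/5)² = 256/25 ≈ 10.240)
45*(-4 - 23) + P = 45*(-4 - 23) + 256/25 = 45*(-27) + 256/25 = -1215 + 256/25 = -30119/25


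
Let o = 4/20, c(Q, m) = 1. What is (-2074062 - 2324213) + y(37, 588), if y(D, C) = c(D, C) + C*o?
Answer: -21990782/5 ≈ -4.3982e+6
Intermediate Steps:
o = 1/5 (o = 4*(1/20) = 1/5 ≈ 0.20000)
y(D, C) = 1 + C/5 (y(D, C) = 1 + C*(1/5) = 1 + C/5)
(-2074062 - 2324213) + y(37, 588) = (-2074062 - 2324213) + (1 + (1/5)*588) = -4398275 + (1 + 588/5) = -4398275 + 593/5 = -21990782/5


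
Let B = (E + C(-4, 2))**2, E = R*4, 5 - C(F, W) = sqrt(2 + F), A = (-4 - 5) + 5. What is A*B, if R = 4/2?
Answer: -668 + 104*I*sqrt(2) ≈ -668.0 + 147.08*I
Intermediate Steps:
A = -4 (A = -9 + 5 = -4)
R = 2 (R = 4*(1/2) = 2)
C(F, W) = 5 - sqrt(2 + F)
E = 8 (E = 2*4 = 8)
B = (13 - I*sqrt(2))**2 (B = (8 + (5 - sqrt(2 - 4)))**2 = (8 + (5 - sqrt(-2)))**2 = (8 + (5 - I*sqrt(2)))**2 = (13 - I*sqrt(2))**2 ≈ 167.0 - 36.77*I)
A*B = -4*(13 - I*sqrt(2))**2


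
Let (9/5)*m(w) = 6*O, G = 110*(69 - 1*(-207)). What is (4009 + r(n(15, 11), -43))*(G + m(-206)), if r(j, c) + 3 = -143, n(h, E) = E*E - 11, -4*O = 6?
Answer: 117261365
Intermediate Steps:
O = -3/2 (O = -¼*6 = -3/2 ≈ -1.5000)
n(h, E) = -11 + E² (n(h, E) = E² - 11 = -11 + E²)
r(j, c) = -146 (r(j, c) = -3 - 143 = -146)
G = 30360 (G = 110*(69 + 207) = 110*276 = 30360)
m(w) = -5 (m(w) = 5*(6*(-3/2))/9 = (5/9)*(-9) = -5)
(4009 + r(n(15, 11), -43))*(G + m(-206)) = (4009 - 146)*(30360 - 5) = 3863*30355 = 117261365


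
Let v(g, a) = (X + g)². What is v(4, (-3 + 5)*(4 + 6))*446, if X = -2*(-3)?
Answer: 44600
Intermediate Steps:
X = 6
v(g, a) = (6 + g)²
v(4, (-3 + 5)*(4 + 6))*446 = (6 + 4)²*446 = 10²*446 = 100*446 = 44600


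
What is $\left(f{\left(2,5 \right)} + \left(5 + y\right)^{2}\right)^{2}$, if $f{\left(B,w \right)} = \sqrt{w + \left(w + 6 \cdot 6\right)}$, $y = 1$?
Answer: $\left(36 + \sqrt{46}\right)^{2} \approx 1830.3$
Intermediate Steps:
$f{\left(B,w \right)} = \sqrt{36 + 2 w}$ ($f{\left(B,w \right)} = \sqrt{w + \left(w + 36\right)} = \sqrt{w + \left(36 + w\right)} = \sqrt{36 + 2 w}$)
$\left(f{\left(2,5 \right)} + \left(5 + y\right)^{2}\right)^{2} = \left(\sqrt{36 + 2 \cdot 5} + \left(5 + 1\right)^{2}\right)^{2} = \left(\sqrt{36 + 10} + 6^{2}\right)^{2} = \left(\sqrt{46} + 36\right)^{2} = \left(36 + \sqrt{46}\right)^{2}$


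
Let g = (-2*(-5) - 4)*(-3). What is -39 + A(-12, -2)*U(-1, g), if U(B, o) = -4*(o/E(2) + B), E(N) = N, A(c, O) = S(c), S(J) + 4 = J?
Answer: -679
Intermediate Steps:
S(J) = -4 + J
A(c, O) = -4 + c
g = -18 (g = (10 - 4)*(-3) = 6*(-3) = -18)
U(B, o) = -4*B - 2*o (U(B, o) = -4*(o/2 + B) = -4*(B + o/2) = -4*B - 2*o)
-39 + A(-12, -2)*U(-1, g) = -39 + (-4 - 12)*(-4*(-1) - 2*(-18)) = -39 - 16*(4 + 36) = -39 - 16*40 = -39 - 640 = -679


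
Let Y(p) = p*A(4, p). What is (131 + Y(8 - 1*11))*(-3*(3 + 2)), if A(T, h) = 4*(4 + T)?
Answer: -525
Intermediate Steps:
A(T, h) = 16 + 4*T
Y(p) = 32*p (Y(p) = p*(16 + 4*4) = p*(16 + 16) = p*32 = 32*p)
(131 + Y(8 - 1*11))*(-3*(3 + 2)) = (131 + 32*(8 - 1*11))*(-3*(3 + 2)) = (131 + 32*(8 - 11))*(-3*5) = (131 + 32*(-3))*(-15) = (131 - 96)*(-15) = 35*(-15) = -525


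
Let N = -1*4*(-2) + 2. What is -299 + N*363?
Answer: 3331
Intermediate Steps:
N = 10 (N = -4*(-2) + 2 = 8 + 2 = 10)
-299 + N*363 = -299 + 10*363 = -299 + 3630 = 3331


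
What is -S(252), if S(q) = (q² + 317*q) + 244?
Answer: -143632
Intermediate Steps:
S(q) = 244 + q² + 317*q
-S(252) = -(244 + 252² + 317*252) = -(244 + 63504 + 79884) = -1*143632 = -143632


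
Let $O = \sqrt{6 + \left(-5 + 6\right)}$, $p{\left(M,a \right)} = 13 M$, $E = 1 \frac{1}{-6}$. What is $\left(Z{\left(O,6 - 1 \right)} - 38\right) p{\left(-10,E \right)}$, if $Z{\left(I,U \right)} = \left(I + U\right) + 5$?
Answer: $3640 - 130 \sqrt{7} \approx 3296.1$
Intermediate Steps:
$E = - \frac{1}{6}$ ($E = 1 \left(- \frac{1}{6}\right) = - \frac{1}{6} \approx -0.16667$)
$O = \sqrt{7}$ ($O = \sqrt{6 + 1} = \sqrt{7} \approx 2.6458$)
$Z{\left(I,U \right)} = 5 + I + U$
$\left(Z{\left(O,6 - 1 \right)} - 38\right) p{\left(-10,E \right)} = \left(\left(5 + \sqrt{7} + \left(6 - 1\right)\right) - 38\right) 13 \left(-10\right) = \left(\left(5 + \sqrt{7} + \left(6 - 1\right)\right) - 38\right) \left(-130\right) = \left(\left(5 + \sqrt{7} + 5\right) - 38\right) \left(-130\right) = \left(\left(10 + \sqrt{7}\right) - 38\right) \left(-130\right) = \left(-28 + \sqrt{7}\right) \left(-130\right) = 3640 - 130 \sqrt{7}$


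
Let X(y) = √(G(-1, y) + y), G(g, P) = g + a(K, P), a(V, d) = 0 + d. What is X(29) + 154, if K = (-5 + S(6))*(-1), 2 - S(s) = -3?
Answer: 154 + √57 ≈ 161.55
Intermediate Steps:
S(s) = 5 (S(s) = 2 - 1*(-3) = 2 + 3 = 5)
K = 0 (K = (-5 + 5)*(-1) = 0*(-1) = 0)
a(V, d) = d
G(g, P) = P + g (G(g, P) = g + P = P + g)
X(y) = √(-1 + 2*y) (X(y) = √((y - 1) + y) = √((-1 + y) + y) = √(-1 + 2*y))
X(29) + 154 = √(-1 + 2*29) + 154 = √(-1 + 58) + 154 = √57 + 154 = 154 + √57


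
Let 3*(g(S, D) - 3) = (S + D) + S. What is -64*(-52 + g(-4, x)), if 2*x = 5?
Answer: 9760/3 ≈ 3253.3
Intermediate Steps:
x = 5/2 (x = (½)*5 = 5/2 ≈ 2.5000)
g(S, D) = 3 + D/3 + 2*S/3 (g(S, D) = 3 + ((S + D) + S)/3 = 3 + ((D + S) + S)/3 = 3 + (D + 2*S)/3 = 3 + (D/3 + 2*S/3) = 3 + D/3 + 2*S/3)
-64*(-52 + g(-4, x)) = -64*(-52 + (3 + (⅓)*(5/2) + (⅔)*(-4))) = -64*(-52 + (3 + ⅚ - 8/3)) = -64*(-52 + 7/6) = -64*(-305/6) = 9760/3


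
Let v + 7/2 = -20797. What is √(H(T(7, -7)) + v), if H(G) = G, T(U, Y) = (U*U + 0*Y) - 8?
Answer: I*√83038/2 ≈ 144.08*I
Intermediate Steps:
v = -41601/2 (v = -7/2 - 20797 = -41601/2 ≈ -20801.)
T(U, Y) = -8 + U² (T(U, Y) = (U² + 0) - 8 = U² - 8 = -8 + U²)
√(H(T(7, -7)) + v) = √((-8 + 7²) - 41601/2) = √((-8 + 49) - 41601/2) = √(41 - 41601/2) = √(-41519/2) = I*√83038/2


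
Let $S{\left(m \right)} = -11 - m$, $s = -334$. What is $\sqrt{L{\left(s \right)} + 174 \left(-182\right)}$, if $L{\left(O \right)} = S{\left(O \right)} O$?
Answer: $5 i \sqrt{5582} \approx 373.56 i$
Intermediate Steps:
$L{\left(O \right)} = O \left(-11 - O\right)$ ($L{\left(O \right)} = \left(-11 - O\right) O = O \left(-11 - O\right)$)
$\sqrt{L{\left(s \right)} + 174 \left(-182\right)} = \sqrt{\left(-1\right) \left(-334\right) \left(11 - 334\right) + 174 \left(-182\right)} = \sqrt{\left(-1\right) \left(-334\right) \left(-323\right) - 31668} = \sqrt{-107882 - 31668} = \sqrt{-139550} = 5 i \sqrt{5582}$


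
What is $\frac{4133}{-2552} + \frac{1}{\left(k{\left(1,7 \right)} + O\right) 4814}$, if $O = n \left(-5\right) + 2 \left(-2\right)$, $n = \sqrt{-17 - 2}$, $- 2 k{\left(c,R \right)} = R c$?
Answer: $\frac{- 3430390 \sqrt{19} + 5145673 i}{1059080 \left(- 3 i + 2 \sqrt{19}\right)} \approx -1.6195 + 8.5222 \cdot 10^{-6} i$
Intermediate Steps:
$k{\left(c,R \right)} = - \frac{R c}{2}$
$n = i \sqrt{19}$ ($n = \sqrt{-19} = i \sqrt{19} \approx 4.3589 i$)
$O = -4 - 5 i \sqrt{19}$ ($O = i \sqrt{19} \left(-5\right) + 2 \left(-2\right) = - 5 i \sqrt{19} - 4 = -4 - 5 i \sqrt{19} \approx -4.0 - 21.794 i$)
$\frac{4133}{-2552} + \frac{1}{\left(k{\left(1,7 \right)} + O\right) 4814} = \frac{4133}{-2552} + \frac{1}{\left(\left(- \frac{1}{2}\right) 7 \cdot 1 - \left(4 + 5 i \sqrt{19}\right)\right) 4814} = 4133 \left(- \frac{1}{2552}\right) + \frac{1}{- \frac{7}{2} - \left(4 + 5 i \sqrt{19}\right)} \frac{1}{4814} = - \frac{4133}{2552} + \frac{1}{- \frac{15}{2} - 5 i \sqrt{19}} \cdot \frac{1}{4814} = - \frac{4133}{2552} + \frac{1}{4814 \left(- \frac{15}{2} - 5 i \sqrt{19}\right)}$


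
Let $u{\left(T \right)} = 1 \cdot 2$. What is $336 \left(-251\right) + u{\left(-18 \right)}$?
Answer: $-84334$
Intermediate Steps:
$u{\left(T \right)} = 2$
$336 \left(-251\right) + u{\left(-18 \right)} = 336 \left(-251\right) + 2 = -84336 + 2 = -84334$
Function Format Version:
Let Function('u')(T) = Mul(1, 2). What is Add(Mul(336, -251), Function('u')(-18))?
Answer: -84334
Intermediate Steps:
Function('u')(T) = 2
Add(Mul(336, -251), Function('u')(-18)) = Add(Mul(336, -251), 2) = Add(-84336, 2) = -84334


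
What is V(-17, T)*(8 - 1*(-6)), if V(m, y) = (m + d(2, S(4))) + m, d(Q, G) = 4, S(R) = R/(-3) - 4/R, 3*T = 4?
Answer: -420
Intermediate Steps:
T = 4/3 (T = (⅓)*4 = 4/3 ≈ 1.3333)
S(R) = -4/R - R/3 (S(R) = R*(-⅓) - 4/R = -R/3 - 4/R = -4/R - R/3)
V(m, y) = 4 + 2*m (V(m, y) = (m + 4) + m = (4 + m) + m = 4 + 2*m)
V(-17, T)*(8 - 1*(-6)) = (4 + 2*(-17))*(8 - 1*(-6)) = (4 - 34)*(8 + 6) = -30*14 = -420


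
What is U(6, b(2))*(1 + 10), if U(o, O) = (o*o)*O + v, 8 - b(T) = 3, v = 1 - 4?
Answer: 1947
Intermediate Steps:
v = -3
b(T) = 5 (b(T) = 8 - 1*3 = 8 - 3 = 5)
U(o, O) = -3 + O*o² (U(o, O) = (o*o)*O - 3 = o²*O - 3 = O*o² - 3 = -3 + O*o²)
U(6, b(2))*(1 + 10) = (-3 + 5*6²)*(1 + 10) = (-3 + 5*36)*11 = (-3 + 180)*11 = 177*11 = 1947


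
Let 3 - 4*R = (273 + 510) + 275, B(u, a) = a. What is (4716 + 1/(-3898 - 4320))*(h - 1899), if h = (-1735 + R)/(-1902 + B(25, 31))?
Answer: -550496149234527/61503512 ≈ -8.9506e+6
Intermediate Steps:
R = -1055/4 (R = 3/4 - ((273 + 510) + 275)/4 = 3/4 - (783 + 275)/4 = 3/4 - 1/4*1058 = 3/4 - 529/2 = -1055/4 ≈ -263.75)
h = 7995/7484 (h = (-1735 - 1055/4)/(-1902 + 31) = -7995/4/(-1871) = -7995/4*(-1/1871) = 7995/7484 ≈ 1.0683)
(4716 + 1/(-3898 - 4320))*(h - 1899) = (4716 + 1/(-3898 - 4320))*(7995/7484 - 1899) = (4716 + 1/(-8218))*(-14204121/7484) = (4716 - 1/8218)*(-14204121/7484) = (38756087/8218)*(-14204121/7484) = -550496149234527/61503512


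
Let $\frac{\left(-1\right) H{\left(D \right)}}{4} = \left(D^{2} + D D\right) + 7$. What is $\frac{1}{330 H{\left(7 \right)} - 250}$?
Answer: $- \frac{1}{138850} \approx -7.202 \cdot 10^{-6}$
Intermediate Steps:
$H{\left(D \right)} = -28 - 8 D^{2}$ ($H{\left(D \right)} = - 4 \left(\left(D^{2} + D D\right) + 7\right) = - 4 \left(\left(D^{2} + D^{2}\right) + 7\right) = - 4 \left(2 D^{2} + 7\right) = - 4 \left(7 + 2 D^{2}\right) = -28 - 8 D^{2}$)
$\frac{1}{330 H{\left(7 \right)} - 250} = \frac{1}{330 \left(-28 - 8 \cdot 7^{2}\right) - 250} = \frac{1}{330 \left(-28 - 392\right) - 250} = \frac{1}{330 \left(-420\right) - 250} = \frac{1}{-138600 - 250} = \frac{1}{-138850} = - \frac{1}{138850}$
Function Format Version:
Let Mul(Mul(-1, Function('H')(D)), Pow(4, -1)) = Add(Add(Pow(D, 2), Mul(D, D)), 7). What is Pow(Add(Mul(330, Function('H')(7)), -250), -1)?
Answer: Rational(-1, 138850) ≈ -7.2020e-6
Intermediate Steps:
Function('H')(D) = Add(-28, Mul(-8, Pow(D, 2))) (Function('H')(D) = Mul(-4, Add(Add(Pow(D, 2), Mul(D, D)), 7)) = Mul(-4, Add(Add(Pow(D, 2), Pow(D, 2)), 7)) = Mul(-4, Add(Mul(2, Pow(D, 2)), 7)) = Mul(-4, Add(7, Mul(2, Pow(D, 2)))) = Add(-28, Mul(-8, Pow(D, 2))))
Pow(Add(Mul(330, Function('H')(7)), -250), -1) = Pow(Add(Mul(330, Add(-28, Mul(-8, Pow(7, 2)))), -250), -1) = Pow(Add(Mul(330, Add(-28, Mul(-8, 49))), -250), -1) = Pow(Add(Mul(330, Add(-28, -392)), -250), -1) = Pow(Add(Mul(330, -420), -250), -1) = Pow(Add(-138600, -250), -1) = Pow(-138850, -1) = Rational(-1, 138850)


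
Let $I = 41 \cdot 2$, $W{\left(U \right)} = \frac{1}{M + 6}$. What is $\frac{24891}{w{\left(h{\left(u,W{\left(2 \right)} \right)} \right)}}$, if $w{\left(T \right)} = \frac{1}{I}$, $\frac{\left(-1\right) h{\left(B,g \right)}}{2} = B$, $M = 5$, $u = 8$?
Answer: $2041062$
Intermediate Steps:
$W{\left(U \right)} = \frac{1}{11}$ ($W{\left(U \right)} = \frac{1}{5 + 6} = \frac{1}{11}$)
$h{\left(B,g \right)} = - 2 B$
$I = 82$
$w{\left(T \right)} = \frac{1}{82}$
$\frac{24891}{w{\left(h{\left(u,W{\left(2 \right)} \right)} \right)}} = 24891 \frac{1}{\frac{1}{82}} = 24891 \cdot 82 = 2041062$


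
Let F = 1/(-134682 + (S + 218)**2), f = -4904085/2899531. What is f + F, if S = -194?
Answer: -657670122541/388844504286 ≈ -1.6913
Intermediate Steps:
f = -4904085/2899531 (f = -4904085*1/2899531 = -4904085/2899531 ≈ -1.6913)
F = -1/134106 (F = 1/(-134682 + (-194 + 218)**2) = 1/(-134682 + 24**2) = 1/(-134682 + 576) = 1/(-134106) = -1/134106 ≈ -7.4568e-6)
f + F = -4904085/2899531 - 1/134106 = -657670122541/388844504286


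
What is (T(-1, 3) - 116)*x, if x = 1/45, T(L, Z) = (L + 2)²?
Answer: -23/9 ≈ -2.5556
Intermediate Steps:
T(L, Z) = (2 + L)²
x = 1/45 ≈ 0.022222
(T(-1, 3) - 116)*x = ((2 - 1)² - 116)*(1/45) = (1² - 116)*(1/45) = (1 - 116)*(1/45) = -115*1/45 = -23/9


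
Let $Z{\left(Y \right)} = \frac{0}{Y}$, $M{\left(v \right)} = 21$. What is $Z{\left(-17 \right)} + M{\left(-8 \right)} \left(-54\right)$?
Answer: $-1134$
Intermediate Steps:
$Z{\left(Y \right)} = 0$
$Z{\left(-17 \right)} + M{\left(-8 \right)} \left(-54\right) = 0 + 21 \left(-54\right) = 0 - 1134 = -1134$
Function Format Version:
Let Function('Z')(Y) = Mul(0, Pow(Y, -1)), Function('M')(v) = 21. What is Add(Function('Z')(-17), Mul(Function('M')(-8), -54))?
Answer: -1134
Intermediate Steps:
Function('Z')(Y) = 0
Add(Function('Z')(-17), Mul(Function('M')(-8), -54)) = Add(0, Mul(21, -54)) = Add(0, -1134) = -1134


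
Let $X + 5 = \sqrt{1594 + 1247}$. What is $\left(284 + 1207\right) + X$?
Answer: $1486 + \sqrt{2841} \approx 1539.3$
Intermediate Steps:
$X = -5 + \sqrt{2841}$ ($X = -5 + \sqrt{1594 + 1247} = -5 + \sqrt{2841} \approx 48.301$)
$\left(284 + 1207\right) + X = \left(284 + 1207\right) - \left(5 - \sqrt{2841}\right) = 1491 - \left(5 - \sqrt{2841}\right) = 1486 + \sqrt{2841}$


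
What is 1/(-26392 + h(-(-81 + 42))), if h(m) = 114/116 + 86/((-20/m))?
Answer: -145/3851014 ≈ -3.7652e-5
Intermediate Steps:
h(m) = 57/58 - 43*m/10 (h(m) = 114*(1/116) + 86*(-m/20) = 57/58 - 43*m/10)
1/(-26392 + h(-(-81 + 42))) = 1/(-26392 + (57/58 - (-43)*(-81 + 42)/10)) = 1/(-26392 + (57/58 - (-43)*(-39)/10)) = 1/(-26392 + (57/58 - 43/10*39)) = 1/(-26392 + (57/58 - 1677/10)) = 1/(-26392 - 24174/145) = 1/(-3851014/145) = -145/3851014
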